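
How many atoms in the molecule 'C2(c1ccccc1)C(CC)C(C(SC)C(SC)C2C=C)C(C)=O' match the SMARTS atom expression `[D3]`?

Check the 23 heavy atoms by environment: 7× C (D3) → match; 2× C (D2) → no; 5× C (D1) → no; 1× c (aromatic, D3) → match; 5× c (aromatic, D2) → no; 2× S (D2) → no; 1× O (D1) → no.
Summing the matching environments: 7 + 1 = 8 matching atoms.

8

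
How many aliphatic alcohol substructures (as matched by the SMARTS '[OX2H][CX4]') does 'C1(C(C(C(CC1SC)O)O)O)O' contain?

[OX2H][CX4] is the SMARTS for an aliphatic alcohol: a hydroxyl oxygen bound to an sp3 (X4) carbon.
The molecule carries 4 separate instances of a hydroxyl group (-OH) meeting every constraint; each maps to a distinct set of atoms, giving 4 matches.

4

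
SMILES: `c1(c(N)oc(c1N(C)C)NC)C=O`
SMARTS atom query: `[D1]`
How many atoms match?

5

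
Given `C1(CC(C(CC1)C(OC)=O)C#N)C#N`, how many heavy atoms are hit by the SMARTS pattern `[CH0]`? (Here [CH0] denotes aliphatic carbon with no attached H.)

3

The query [CH0] means: aliphatic carbon with no attached hydrogen.
Check the 14 heavy atoms by environment: 3× C (H2) → no; 3× C (H1) → no; 3× C (H0) → match; 2× N (H0) → no; 2× O (H0) → no; 1× C (H3) → no.
That gives 3 matching atoms.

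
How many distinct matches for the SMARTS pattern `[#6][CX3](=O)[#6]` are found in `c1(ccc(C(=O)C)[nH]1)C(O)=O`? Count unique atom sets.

1

[#6][CX3](=O)[#6] is the SMARTS for a ketone: a carbonyl carbon (no H) flanked by two carbons.
Exactly one fragment in the molecule meets all constraints, giving 1 match.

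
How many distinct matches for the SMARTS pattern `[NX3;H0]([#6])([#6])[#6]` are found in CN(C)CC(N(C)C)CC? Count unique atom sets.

2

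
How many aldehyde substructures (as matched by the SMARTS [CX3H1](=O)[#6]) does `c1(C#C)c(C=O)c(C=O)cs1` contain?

2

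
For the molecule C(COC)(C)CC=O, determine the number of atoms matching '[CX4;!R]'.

5

The query [CX4;!R] means: aliphatic carbon with four total connections, not in a ring.
Check the 8 heavy atoms by environment: 5× C (X4, acyclic) → match; 1× C (X3, acyclic) → no; 1× O (X1, acyclic) → no; 1× O (X2, acyclic) → no.
That gives 5 matching atoms.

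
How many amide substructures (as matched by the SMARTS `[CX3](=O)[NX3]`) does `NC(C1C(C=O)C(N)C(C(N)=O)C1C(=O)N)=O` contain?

3

[CX3](=O)[NX3] is the SMARTS for an amide: a carbonyl carbon bonded to a trivalent nitrogen.
The molecule carries 3 separate instances of a primary amide (-C(=O)NH2) meeting every constraint; each maps to a distinct set of atoms, giving 3 matches.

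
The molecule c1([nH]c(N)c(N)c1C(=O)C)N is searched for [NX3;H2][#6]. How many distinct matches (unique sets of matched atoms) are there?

[NX3;H2][#6] is the SMARTS for a primary amine: a trivalent nitrogen with two H attached to carbon.
The molecule carries 3 separate instances of a primary amino group (-NH2) meeting every constraint; each maps to a distinct set of atoms, giving 3 matches.

3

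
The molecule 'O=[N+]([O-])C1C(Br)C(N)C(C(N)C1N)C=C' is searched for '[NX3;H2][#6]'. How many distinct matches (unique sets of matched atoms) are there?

[NX3;H2][#6] is the SMARTS for a primary amine: a trivalent nitrogen with two H attached to carbon.
The molecule carries 3 separate instances of a primary amino group (-NH2) meeting every constraint; each maps to a distinct set of atoms, giving 3 matches.

3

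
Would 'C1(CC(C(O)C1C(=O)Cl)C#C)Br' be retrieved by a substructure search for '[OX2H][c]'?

The pattern [OX2H][c] describes a hydroxyl oxygen attached to an aromatic carbon — a phenol.
The closest candidate here is a hydroxyl group (-OH), but the -OH is on an aliphatic carbon, not an aromatic c. No other fragment satisfies the full query, so there is no match.

No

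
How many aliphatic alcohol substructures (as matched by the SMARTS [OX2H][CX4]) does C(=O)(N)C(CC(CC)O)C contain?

1

[OX2H][CX4] is the SMARTS for an aliphatic alcohol: a hydroxyl oxygen bound to an sp3 (X4) carbon.
Exactly one fragment in the molecule meets all constraints, giving 1 match.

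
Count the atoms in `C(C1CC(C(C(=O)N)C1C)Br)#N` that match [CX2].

The query [CX2] means: C with X2: aliphatic carbon with exactly 2 total connections.
Check the 12 heavy atoms by environment: 6× C (X4) → no; 1× Br (X1) → no; 1× C (X2) → match; 1× N (X1) → no; 1× C (X3) → no; 1× O (X1) → no; 1× N (X3) → no.
That gives 1 matching atom.

1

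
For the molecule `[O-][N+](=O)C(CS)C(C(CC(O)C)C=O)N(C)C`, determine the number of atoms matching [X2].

2

Check the 17 heavy atoms by environment: 9× C (X4) → no; 1× N (X3) → no; 1× S (X2) → match; 1× C (X3) → no; 2× O (X1) → no; 1× O (X2) → match; 1× N (charge +1, X3) → no; 1× O (charge -1, X1) → no.
Summing the matching environments: 1 + 1 = 2 matching atoms.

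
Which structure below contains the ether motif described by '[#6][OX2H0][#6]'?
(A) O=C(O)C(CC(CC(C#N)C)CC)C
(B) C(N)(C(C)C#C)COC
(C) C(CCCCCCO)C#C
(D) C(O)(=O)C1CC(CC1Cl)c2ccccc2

B

[#6][OX2H0][#6] describes an aliphatic oxygen bridging two carbons with no H on the oxygen (an ether).
(A) has a carboxylic acid group (-C(=O)OH) but the -OH oxygen has H1; the =O is OX1, not OX2.
(B) contains a methoxy ether (-OCH3), which satisfies every atom and bond constraint.
(C) has a hydroxyl group (-OH) but the oxygen has H1, not H0 bridging two carbons.
(D) has a carboxylic acid group (-C(=O)OH) but the -OH oxygen has H1; the =O is OX1, not OX2.
So the answer is (B).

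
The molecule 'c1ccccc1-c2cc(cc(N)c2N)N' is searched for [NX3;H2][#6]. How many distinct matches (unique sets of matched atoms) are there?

[NX3;H2][#6] is the SMARTS for a primary amine: a trivalent nitrogen with two H attached to carbon.
The molecule carries 3 separate instances of a primary amino group (-NH2) meeting every constraint; each maps to a distinct set of atoms, giving 3 matches.

3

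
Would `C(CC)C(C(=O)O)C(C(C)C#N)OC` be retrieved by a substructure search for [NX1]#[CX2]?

The pattern [NX1]#[CX2] describes a nitrogen triple-bonded to a two-connected carbon — a nitrile.
The molecule carries a nitrile (-C#N), whose atoms satisfy every constraint of the query, so the pattern matches.

Yes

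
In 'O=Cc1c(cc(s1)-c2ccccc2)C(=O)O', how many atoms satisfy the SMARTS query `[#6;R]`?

10

The query [#6;R] means: carbon that is part of a ring.
Check the 16 heavy atoms by environment: 1× s (aromatic, in 5-ring) → no; 4× c (aromatic, in 5-ring) → match; 2× C (acyclic) → no; 3× O (acyclic) → no; 6× c (aromatic, in 6-ring) → match.
Summing the matching environments: 4 + 6 = 10 matching atoms.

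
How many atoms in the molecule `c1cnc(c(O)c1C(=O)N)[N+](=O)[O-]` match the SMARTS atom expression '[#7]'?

3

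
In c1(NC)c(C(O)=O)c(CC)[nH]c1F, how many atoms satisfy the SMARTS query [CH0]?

1

The query [CH0] means: aliphatic carbon with no attached hydrogen.
Check the 13 heavy atoms by environment: 1× n (aromatic, H1) → no; 4× c (aromatic, H0) → no; 1× N (H1) → no; 2× C (H3) → no; 1× C (H2) → no; 1× C (H0) → match; 1× O (H0) → no; 1× O (H1) → no; 1× F (H0) → no.
That gives 1 matching atom.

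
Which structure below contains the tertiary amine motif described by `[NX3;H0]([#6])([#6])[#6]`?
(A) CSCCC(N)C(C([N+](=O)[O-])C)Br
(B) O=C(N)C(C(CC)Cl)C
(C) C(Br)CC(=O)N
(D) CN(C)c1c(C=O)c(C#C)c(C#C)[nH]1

D

[NX3;H0]([#6])([#6])[#6] describes a trivalent nitrogen with no H, bonded to three carbons (a tertiary amine).
(A) has a primary amino group (-NH2) but the nitrogen has H2, not H0 with three carbons.
(B) has a primary amide (-C(=O)NH2) but the amide nitrogen has H2 and only one carbon neighbour.
(C) has a primary amide (-C(=O)NH2) but the amide nitrogen has H2 and only one carbon neighbour.
(D) contains a dimethylamino group (-N(CH3)2), which satisfies every atom and bond constraint.
So the answer is (D).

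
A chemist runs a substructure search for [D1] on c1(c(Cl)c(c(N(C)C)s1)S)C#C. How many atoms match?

5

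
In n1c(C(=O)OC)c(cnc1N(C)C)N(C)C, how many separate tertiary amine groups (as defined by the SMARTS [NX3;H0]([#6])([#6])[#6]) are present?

2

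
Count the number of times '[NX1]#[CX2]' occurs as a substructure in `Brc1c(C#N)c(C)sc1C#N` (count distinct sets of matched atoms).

[NX1]#[CX2] is the SMARTS for a nitrile: a nitrogen triple-bonded to a two-connected carbon.
The molecule carries 2 separate instances of a nitrile (-C#N) meeting every constraint; each maps to a distinct set of atoms, giving 2 matches.

2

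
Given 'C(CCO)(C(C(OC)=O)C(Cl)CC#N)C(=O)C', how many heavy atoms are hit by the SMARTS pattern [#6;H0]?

Check the 17 heavy atoms by environment: 3× C (H2) → no; 3× C (H1) → no; 3× C (H0) → match; 1× N (H0) → no; 3× O (H0) → no; 2× C (H3) → no; 1× O (H1) → no; 1× Cl (H0) → no.
That gives 3 matching atoms.

3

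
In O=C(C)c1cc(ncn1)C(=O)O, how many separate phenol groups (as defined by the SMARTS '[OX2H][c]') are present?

0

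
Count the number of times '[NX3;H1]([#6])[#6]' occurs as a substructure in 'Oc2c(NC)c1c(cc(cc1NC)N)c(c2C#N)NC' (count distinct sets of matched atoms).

[NX3;H1]([#6])[#6] is the SMARTS for a secondary amine: a trivalent nitrogen with one H, bonded to two carbons.
The molecule carries 3 separate instances of an N-methylamino group (-NHCH3) meeting every constraint; each maps to a distinct set of atoms, giving 3 matches.

3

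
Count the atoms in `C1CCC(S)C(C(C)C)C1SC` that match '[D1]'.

Check the 12 heavy atoms by environment: 4× C (D3) → no; 3× C (D2) → no; 3× C (D1) → match; 1× S (D1) → match; 1× S (D2) → no.
Summing the matching environments: 3 + 1 = 4 matching atoms.

4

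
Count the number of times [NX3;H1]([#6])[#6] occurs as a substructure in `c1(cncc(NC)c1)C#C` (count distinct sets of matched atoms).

[NX3;H1]([#6])[#6] is the SMARTS for a secondary amine: a trivalent nitrogen with one H, bonded to two carbons.
Exactly one fragment in the molecule meets all constraints, giving 1 match.

1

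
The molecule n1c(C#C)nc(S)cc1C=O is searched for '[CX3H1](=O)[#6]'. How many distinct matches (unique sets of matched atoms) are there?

[CX3H1](=O)[#6] is the SMARTS for an aldehyde: an sp2 carbon with one H, double-bonded to O and single-bonded to carbon.
Exactly one fragment in the molecule meets all constraints, giving 1 match.

1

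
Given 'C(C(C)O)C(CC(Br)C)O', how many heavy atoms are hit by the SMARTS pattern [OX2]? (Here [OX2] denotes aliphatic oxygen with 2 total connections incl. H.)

The query [OX2] means: aliphatic oxygen with two total connections — ether, hydroxyl, or ester single-bond O.
Check the 10 heavy atoms by environment: 7× C (X4) → no; 2× O (X2) → match; 1× Br (X1) → no.
That gives 2 matching atoms.

2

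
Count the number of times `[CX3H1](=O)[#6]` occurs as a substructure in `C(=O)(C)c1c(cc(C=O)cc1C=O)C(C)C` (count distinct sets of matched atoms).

[CX3H1](=O)[#6] is the SMARTS for an aldehyde: an sp2 carbon with one H, double-bonded to O and single-bonded to carbon.
The molecule carries 2 separate instances of an aldehyde (-CHO) meeting every constraint; each maps to a distinct set of atoms, giving 2 matches.

2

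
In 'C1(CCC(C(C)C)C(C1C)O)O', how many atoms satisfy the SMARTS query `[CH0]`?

0

The query [CH0] means: aliphatic carbon with no attached hydrogen.
Check the 12 heavy atoms by environment: 2× C (H2) → no; 5× C (H1) → no; 3× C (H3) → no; 2× O (H1) → no.
No environment satisfies the query, so 0 matching atoms.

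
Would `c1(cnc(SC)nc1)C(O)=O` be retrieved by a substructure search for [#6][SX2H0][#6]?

Yes

The pattern [#6][SX2H0][#6] describes an aliphatic sulfur bridging two carbons with no H on the sulfur — a thioether.
The molecule carries a methylthio ether (-SCH3), whose atoms satisfy every constraint of the query, so the pattern matches.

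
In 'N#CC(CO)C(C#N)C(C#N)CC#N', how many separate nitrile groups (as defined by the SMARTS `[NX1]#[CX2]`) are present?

[NX1]#[CX2] is the SMARTS for a nitrile: a nitrogen triple-bonded to a two-connected carbon.
The molecule carries 4 separate instances of a nitrile (-C#N) meeting every constraint; each maps to a distinct set of atoms, giving 4 matches.

4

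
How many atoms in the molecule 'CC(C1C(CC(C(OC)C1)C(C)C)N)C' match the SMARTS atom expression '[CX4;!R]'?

7

The query [CX4;!R] means: aliphatic carbon with four total connections, not in a ring.
Check the 15 heavy atoms by environment: 6× C (X4, in 6-ring) → no; 7× C (X4, acyclic) → match; 1× N (X3, acyclic) → no; 1× O (X2, acyclic) → no.
That gives 7 matching atoms.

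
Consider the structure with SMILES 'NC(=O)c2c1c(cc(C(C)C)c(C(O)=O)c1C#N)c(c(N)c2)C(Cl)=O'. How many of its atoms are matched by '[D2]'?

3

The query [D2] means: atom with exactly two heavy-atom neighbours.
Check the 25 heavy atoms by environment: 8× c (aromatic, D3) → no; 2× c (aromatic, D2) → match; 4× C (D3) → no; 2× C (D1) → no; 4× O (D1) → no; 3× N (D1) → no; 1× Cl (D1) → no; 1× C (D2) → match.
Summing the matching environments: 2 + 1 = 3 matching atoms.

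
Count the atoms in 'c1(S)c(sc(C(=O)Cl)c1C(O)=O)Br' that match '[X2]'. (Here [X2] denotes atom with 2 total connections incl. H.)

3

The query [X2] means: any atom with exactly two total connections (bonds + H).
Check the 13 heavy atoms by environment: 1× s (aromatic, X2) → match; 4× c (aromatic, X3) → no; 2× C (X3) → no; 2× O (X1) → no; 1× Cl (X1) → no; 1× S (X2) → match; 1× Br (X1) → no; 1× O (X2) → match.
Summing the matching environments: 1 + 1 + 1 = 3 matching atoms.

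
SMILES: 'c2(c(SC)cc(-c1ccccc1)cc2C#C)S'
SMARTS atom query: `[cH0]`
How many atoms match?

5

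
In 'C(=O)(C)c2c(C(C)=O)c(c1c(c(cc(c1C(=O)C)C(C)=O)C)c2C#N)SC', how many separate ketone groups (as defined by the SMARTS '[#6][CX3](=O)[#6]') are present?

4

[#6][CX3](=O)[#6] is the SMARTS for a ketone: a carbonyl carbon (no H) flanked by two carbons.
The molecule carries 4 separate instances of an acetyl/ketone group (-C(=O)CH3) meeting every constraint; each maps to a distinct set of atoms, giving 4 matches.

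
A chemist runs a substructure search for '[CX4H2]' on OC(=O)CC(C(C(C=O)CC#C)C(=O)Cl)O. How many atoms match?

2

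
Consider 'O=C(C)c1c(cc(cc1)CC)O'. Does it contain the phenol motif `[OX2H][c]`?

The pattern [OX2H][c] describes a hydroxyl oxygen attached to an aromatic carbon — a phenol.
The molecule carries a hydroxyl group (-OH), whose atoms satisfy every constraint of the query, so the pattern matches.

Yes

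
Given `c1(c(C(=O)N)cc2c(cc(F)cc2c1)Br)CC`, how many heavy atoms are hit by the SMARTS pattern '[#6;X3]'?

11

The query [#6;X3] means: any carbon (aromatic or not) with three total connections.
Check the 17 heavy atoms by environment: 10× c (aromatic, X3) → match; 1× Br (X1) → no; 1× F (X1) → no; 1× C (X3) → match; 1× O (X1) → no; 1× N (X3) → no; 2× C (X4) → no.
Summing the matching environments: 10 + 1 = 11 matching atoms.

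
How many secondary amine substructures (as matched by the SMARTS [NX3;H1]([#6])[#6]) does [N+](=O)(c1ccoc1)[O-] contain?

[NX3;H1]([#6])[#6] is the SMARTS for a secondary amine: a trivalent nitrogen with one H, bonded to two carbons.
No fragment in the molecule satisfies every constraint, giving 0 matches.

0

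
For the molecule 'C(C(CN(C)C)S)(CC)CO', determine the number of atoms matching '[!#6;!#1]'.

3

The query [!#6;!#1] means: not carbon and not hydrogen — any heteroatom.
Check the 11 heavy atoms by environment: 8× C → no; 1× N → match; 1× O → match; 1× S → match.
Summing the matching environments: 1 + 1 + 1 = 3 matching atoms.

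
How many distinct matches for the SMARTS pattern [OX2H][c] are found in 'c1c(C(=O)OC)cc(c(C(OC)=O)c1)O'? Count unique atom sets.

[OX2H][c] is the SMARTS for a phenol: a hydroxyl oxygen attached to an aromatic carbon.
Exactly one fragment in the molecule meets all constraints, giving 1 match.

1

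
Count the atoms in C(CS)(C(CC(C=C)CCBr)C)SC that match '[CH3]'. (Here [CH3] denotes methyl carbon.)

Check the 14 heavy atoms by environment: 5× C (H2) → no; 4× C (H1) → no; 2× C (H3) → match; 1× S (H1) → no; 1× Br (H0) → no; 1× S (H0) → no.
That gives 2 matching atoms.

2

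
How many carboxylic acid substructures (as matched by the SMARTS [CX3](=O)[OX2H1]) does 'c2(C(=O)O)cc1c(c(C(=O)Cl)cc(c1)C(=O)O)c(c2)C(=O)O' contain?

3

[CX3](=O)[OX2H1] is the SMARTS for a carboxylic acid: an sp2 carbon double-bonded to O and single-bonded to an -OH oxygen.
The molecule carries 3 separate instances of a carboxylic acid group (-C(=O)OH) meeting every constraint; each maps to a distinct set of atoms, giving 3 matches.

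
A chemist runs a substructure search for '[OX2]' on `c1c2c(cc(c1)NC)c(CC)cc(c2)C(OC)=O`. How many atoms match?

1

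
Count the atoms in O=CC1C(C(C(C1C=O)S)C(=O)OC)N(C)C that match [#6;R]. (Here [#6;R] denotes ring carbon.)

5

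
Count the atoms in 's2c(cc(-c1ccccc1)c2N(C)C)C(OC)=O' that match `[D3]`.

The query [D3] means: atom with exactly three heavy-atom neighbours.
Check the 18 heavy atoms by environment: 1× s (aromatic, D2) → no; 4× c (aromatic, D3) → match; 6× c (aromatic, D2) → no; 1× C (D3) → match; 1× O (D1) → no; 1× O (D2) → no; 3× C (D1) → no; 1× N (D3) → match.
Summing the matching environments: 4 + 1 + 1 = 6 matching atoms.

6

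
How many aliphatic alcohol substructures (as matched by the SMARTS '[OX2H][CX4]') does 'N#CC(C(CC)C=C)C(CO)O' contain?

2

[OX2H][CX4] is the SMARTS for an aliphatic alcohol: a hydroxyl oxygen bound to an sp3 (X4) carbon.
The molecule carries 2 separate instances of a hydroxyl group (-OH) meeting every constraint; each maps to a distinct set of atoms, giving 2 matches.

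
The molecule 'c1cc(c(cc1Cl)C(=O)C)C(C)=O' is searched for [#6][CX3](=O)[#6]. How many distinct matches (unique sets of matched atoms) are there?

2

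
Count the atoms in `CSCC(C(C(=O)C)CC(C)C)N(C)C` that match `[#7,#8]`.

Check the 15 heavy atoms by environment: 12× C → no; 1× S → no; 1× O → match; 1× N → match.
Summing the matching environments: 1 + 1 = 2 matching atoms.

2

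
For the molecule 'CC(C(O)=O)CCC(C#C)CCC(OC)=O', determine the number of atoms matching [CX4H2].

4

The query [CX4H2] means: sp3 carbon (X4) with exactly two hydrogens.
Check the 16 heavy atoms by environment: 2× C (H3, X4) → no; 2× C (H1, X4) → no; 4× C (H2, X4) → match; 2× C (H0, X3) → no; 2× O (H0, X1) → no; 1× O (H1, X2) → no; 1× C (H0, X2) → no; 1× C (H1, X2) → no; 1× O (H0, X2) → no.
That gives 4 matching atoms.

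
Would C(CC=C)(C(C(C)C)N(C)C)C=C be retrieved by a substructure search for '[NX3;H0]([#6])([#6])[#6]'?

The pattern [NX3;H0]([#6])([#6])[#6] describes a trivalent nitrogen with no H, bonded to three carbons — a tertiary amine.
The molecule carries a dimethylamino group (-N(CH3)2), whose atoms satisfy every constraint of the query, so the pattern matches.

Yes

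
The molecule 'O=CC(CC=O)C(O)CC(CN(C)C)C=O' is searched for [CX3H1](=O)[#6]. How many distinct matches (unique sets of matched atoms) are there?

[CX3H1](=O)[#6] is the SMARTS for an aldehyde: an sp2 carbon with one H, double-bonded to O and single-bonded to carbon.
The molecule carries 3 separate instances of an aldehyde (-CHO) meeting every constraint; each maps to a distinct set of atoms, giving 3 matches.

3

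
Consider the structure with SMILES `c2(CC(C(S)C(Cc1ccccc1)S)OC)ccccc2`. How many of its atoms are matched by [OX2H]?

0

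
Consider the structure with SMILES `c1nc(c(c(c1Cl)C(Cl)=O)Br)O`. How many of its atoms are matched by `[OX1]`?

1

The query [OX1] means: aliphatic oxygen with one total connection — typically a carbonyl =O or an oxide.
Check the 12 heavy atoms by environment: 1× n (aromatic, X2) → no; 5× c (aromatic, X3) → no; 1× C (X3) → no; 1× O (X1) → match; 2× Cl (X1) → no; 1× Br (X1) → no; 1× O (X2) → no.
That gives 1 matching atom.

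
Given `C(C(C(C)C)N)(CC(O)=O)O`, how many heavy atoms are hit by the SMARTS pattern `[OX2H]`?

2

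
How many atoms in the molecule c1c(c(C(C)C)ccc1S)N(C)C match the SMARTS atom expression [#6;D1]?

4

The query [#6;D1] means: carbon bonded to exactly one heavy atom.
Check the 13 heavy atoms by environment: 3× c (aromatic, D2) → no; 3× c (aromatic, D3) → no; 1× C (D3) → no; 4× C (D1) → match; 1× N (D3) → no; 1× S (D1) → no.
That gives 4 matching atoms.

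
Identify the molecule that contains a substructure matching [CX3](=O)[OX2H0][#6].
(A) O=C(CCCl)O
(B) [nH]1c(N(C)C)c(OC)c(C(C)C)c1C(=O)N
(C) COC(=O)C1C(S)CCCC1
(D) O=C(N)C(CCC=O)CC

C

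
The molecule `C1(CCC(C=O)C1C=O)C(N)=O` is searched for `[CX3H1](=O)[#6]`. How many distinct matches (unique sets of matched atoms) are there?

[CX3H1](=O)[#6] is the SMARTS for an aldehyde: an sp2 carbon with one H, double-bonded to O and single-bonded to carbon.
The molecule carries 2 separate instances of an aldehyde (-CHO) meeting every constraint; each maps to a distinct set of atoms, giving 2 matches.

2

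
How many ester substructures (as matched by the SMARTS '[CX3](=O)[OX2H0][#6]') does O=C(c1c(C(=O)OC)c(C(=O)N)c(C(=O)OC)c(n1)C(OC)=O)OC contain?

4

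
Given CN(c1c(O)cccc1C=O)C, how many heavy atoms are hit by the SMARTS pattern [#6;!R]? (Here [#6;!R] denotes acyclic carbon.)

Check the 12 heavy atoms by environment: 6× c (aromatic, in 6-ring) → no; 1× N (acyclic) → no; 3× C (acyclic) → match; 2× O (acyclic) → no.
That gives 3 matching atoms.

3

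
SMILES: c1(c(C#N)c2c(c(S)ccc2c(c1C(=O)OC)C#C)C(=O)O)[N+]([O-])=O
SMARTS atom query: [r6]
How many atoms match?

10

The query [r6] means: r6 matches atoms in a six-membered ring.
Check the 25 heavy atoms by environment: 10× c (aromatic, in 6-ring) → match; 1× S (acyclic) → no; 6× C (acyclic) → no; 5× O (acyclic) → no; 1× N (acyclic) → no; 1× N (charge +1, acyclic) → no; 1× O (charge -1, acyclic) → no.
That gives 10 matching atoms.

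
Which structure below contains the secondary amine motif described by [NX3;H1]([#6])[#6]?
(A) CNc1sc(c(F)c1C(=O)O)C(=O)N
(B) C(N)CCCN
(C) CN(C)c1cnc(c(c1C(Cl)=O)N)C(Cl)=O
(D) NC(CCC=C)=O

A

[NX3;H1]([#6])[#6] describes a trivalent nitrogen with one H, bonded to two carbons (a secondary amine).
(A) contains an N-methylamino group (-NHCH3), which satisfies every atom and bond constraint.
(B) has a primary amino group (-NH2) but the nitrogen has H2 and only one carbon neighbour.
(C) has a primary amino group (-NH2) but the nitrogen has H2 and only one carbon neighbour.
(D) has a primary amide (-C(=O)NH2) but the -C(=O)NH2 nitrogen has H2, not H1.
So the answer is (A).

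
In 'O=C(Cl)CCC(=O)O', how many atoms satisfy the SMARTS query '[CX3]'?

2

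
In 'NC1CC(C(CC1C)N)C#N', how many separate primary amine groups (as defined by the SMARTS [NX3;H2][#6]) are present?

[NX3;H2][#6] is the SMARTS for a primary amine: a trivalent nitrogen with two H attached to carbon.
The molecule carries 2 separate instances of a primary amino group (-NH2) meeting every constraint; each maps to a distinct set of atoms, giving 2 matches.

2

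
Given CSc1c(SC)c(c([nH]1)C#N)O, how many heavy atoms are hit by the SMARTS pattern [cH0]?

4

The query [cH0] means: aromatic carbon with no attached hydrogen (substituted or ring-fusion).
Check the 12 heavy atoms by environment: 1× n (aromatic, H1) → no; 4× c (aromatic, H0) → match; 1× C (H0) → no; 1× N (H0) → no; 2× S (H0) → no; 2× C (H3) → no; 1× O (H1) → no.
That gives 4 matching atoms.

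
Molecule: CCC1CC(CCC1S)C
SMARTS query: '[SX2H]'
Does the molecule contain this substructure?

Yes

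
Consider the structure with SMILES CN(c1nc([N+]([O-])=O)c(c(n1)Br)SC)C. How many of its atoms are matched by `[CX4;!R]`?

3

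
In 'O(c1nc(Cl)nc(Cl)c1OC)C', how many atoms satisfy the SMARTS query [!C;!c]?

Check the 12 heavy atoms by environment: 2× n (aromatic) → match; 4× c (aromatic) → no; 2× O → match; 2× C → no; 2× Cl → match.
Summing the matching environments: 2 + 2 + 2 = 6 matching atoms.

6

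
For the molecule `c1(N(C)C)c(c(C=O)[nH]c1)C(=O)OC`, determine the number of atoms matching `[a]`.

The query [a] means: a matches any aromatic atom.
Check the 14 heavy atoms by environment: 1× n (aromatic) → match; 4× c (aromatic) → match; 1× N → no; 5× C → no; 3× O → no.
Summing the matching environments: 1 + 4 = 5 matching atoms.

5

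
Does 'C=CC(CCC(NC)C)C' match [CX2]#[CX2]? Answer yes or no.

No

The pattern [CX2]#[CX2] describes a carbon-carbon triple bond — an alkyne.
The closest candidate here is a vinyl group (-CH=CH2), but the C=C is a double bond; both carbons are CX3, not CX2. No other fragment satisfies the full query, so there is no match.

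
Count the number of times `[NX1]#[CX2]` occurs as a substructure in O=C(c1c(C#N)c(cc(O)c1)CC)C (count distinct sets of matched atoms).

[NX1]#[CX2] is the SMARTS for a nitrile: a nitrogen triple-bonded to a two-connected carbon.
Exactly one fragment in the molecule meets all constraints, giving 1 match.

1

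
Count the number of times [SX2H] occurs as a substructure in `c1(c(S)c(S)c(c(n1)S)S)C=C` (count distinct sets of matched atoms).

4

[SX2H] is the SMARTS for a thiol: an aliphatic sulfur with two connections, one being H.
The molecule carries 4 separate instances of a thiol (-SH) meeting every constraint; each maps to a distinct set of atoms, giving 4 matches.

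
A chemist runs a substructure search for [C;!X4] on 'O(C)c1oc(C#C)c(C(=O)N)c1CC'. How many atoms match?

Check the 14 heavy atoms by environment: 1× o (aromatic, X2) → no; 4× c (aromatic, X3) → no; 1× O (X2) → no; 3× C (X4) → no; 2× C (X2) → match; 1× C (X3) → match; 1× O (X1) → no; 1× N (X3) → no.
Summing the matching environments: 2 + 1 = 3 matching atoms.

3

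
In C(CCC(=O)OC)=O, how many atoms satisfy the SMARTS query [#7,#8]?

3

The query [#7,#8] means: nitrogen or oxygen (comma = OR).
Check the 8 heavy atoms by environment: 5× C → no; 3× O → match.
That gives 3 matching atoms.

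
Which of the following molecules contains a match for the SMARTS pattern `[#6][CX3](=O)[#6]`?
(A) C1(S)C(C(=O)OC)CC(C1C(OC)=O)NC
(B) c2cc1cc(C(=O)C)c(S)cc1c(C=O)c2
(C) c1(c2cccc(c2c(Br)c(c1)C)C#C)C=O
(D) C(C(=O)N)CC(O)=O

B

[#6][CX3](=O)[#6] describes a carbonyl carbon (no H) flanked by two carbons (a ketone).
(A) has a methyl-ester group (-C(=O)OCH3) but one neighbour of the carbonyl carbon is O, not C.
(B) contains an acetyl/ketone group (-C(=O)CH3), which satisfies every atom and bond constraint.
(C) has an aldehyde (-CHO) but the carbonyl carbon has H1, so it is not flanked by two carbons.
(D) has a primary amide (-C(=O)NH2) but one neighbour of the carbonyl carbon is N, not C.
So the answer is (B).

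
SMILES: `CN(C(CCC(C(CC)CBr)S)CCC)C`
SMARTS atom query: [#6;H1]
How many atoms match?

3

The query [#6;H1] means: any carbon bearing exactly one hydrogen.
Check the 16 heavy atoms by environment: 6× C (H2) → no; 3× C (H1) → match; 1× S (H1) → no; 1× N (H0) → no; 4× C (H3) → no; 1× Br (H0) → no.
That gives 3 matching atoms.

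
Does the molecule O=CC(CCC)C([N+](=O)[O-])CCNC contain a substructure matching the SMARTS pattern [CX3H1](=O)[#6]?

Yes

The pattern [CX3H1](=O)[#6] describes an sp2 carbon with one H, double-bonded to O and single-bonded to carbon — an aldehyde.
The molecule carries an aldehyde (-CHO), whose atoms satisfy every constraint of the query, so the pattern matches.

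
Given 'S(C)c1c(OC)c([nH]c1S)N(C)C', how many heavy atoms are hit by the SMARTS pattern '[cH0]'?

4

The query [cH0] means: aromatic carbon with no attached hydrogen (substituted or ring-fusion).
Check the 13 heavy atoms by environment: 1× n (aromatic, H1) → no; 4× c (aromatic, H0) → match; 1× S (H1) → no; 1× N (H0) → no; 4× C (H3) → no; 1× O (H0) → no; 1× S (H0) → no.
That gives 4 matching atoms.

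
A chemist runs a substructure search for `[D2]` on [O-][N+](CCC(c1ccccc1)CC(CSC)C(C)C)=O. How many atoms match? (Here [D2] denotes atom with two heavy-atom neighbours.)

10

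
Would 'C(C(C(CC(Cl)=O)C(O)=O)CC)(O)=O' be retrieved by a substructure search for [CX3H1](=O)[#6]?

No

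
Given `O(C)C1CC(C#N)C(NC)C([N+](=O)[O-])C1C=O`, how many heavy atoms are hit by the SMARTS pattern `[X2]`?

2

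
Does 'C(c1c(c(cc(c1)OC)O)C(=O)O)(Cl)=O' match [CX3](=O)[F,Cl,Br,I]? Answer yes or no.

Yes

The pattern [CX3](=O)[F,Cl,Br,I] describes a carbonyl carbon bonded to a halogen — an acyl halide.
The molecule carries an acyl chloride (-C(=O)Cl), whose atoms satisfy every constraint of the query, so the pattern matches.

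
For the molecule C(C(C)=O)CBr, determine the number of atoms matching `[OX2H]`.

0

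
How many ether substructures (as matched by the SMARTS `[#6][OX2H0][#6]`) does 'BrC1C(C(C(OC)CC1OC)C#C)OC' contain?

3

[#6][OX2H0][#6] is the SMARTS for an ether: an aliphatic oxygen bridging two carbons with no H on the oxygen.
The molecule carries 3 separate instances of a methoxy ether (-OCH3) meeting every constraint; each maps to a distinct set of atoms, giving 3 matches.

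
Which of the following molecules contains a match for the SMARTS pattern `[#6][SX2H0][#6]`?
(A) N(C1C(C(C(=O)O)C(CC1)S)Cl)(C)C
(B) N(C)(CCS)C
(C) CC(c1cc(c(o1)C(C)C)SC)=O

C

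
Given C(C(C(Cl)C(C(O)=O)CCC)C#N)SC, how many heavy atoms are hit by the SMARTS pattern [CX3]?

Check the 15 heavy atoms by environment: 8× C (X4) → no; 1× Cl (X1) → no; 1× C (X2) → no; 1× N (X1) → no; 1× S (X2) → no; 1× C (X3) → match; 1× O (X1) → no; 1× O (X2) → no.
That gives 1 matching atom.

1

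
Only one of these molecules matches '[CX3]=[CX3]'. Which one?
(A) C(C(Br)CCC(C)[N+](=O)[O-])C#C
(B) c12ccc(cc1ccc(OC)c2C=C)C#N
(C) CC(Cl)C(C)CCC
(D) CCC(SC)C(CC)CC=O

[CX3]=[CX3] describes a non-aromatic C=C double bond between two sp2 carbons (an alkene).
(A) has an ethynyl group (-C#CH) but the C-C bond is a triple bond, not a double bond.
(B) contains a vinyl group (-CH=CH2), which satisfies every atom and bond constraint.
(C) has an ethyl group (-CH2CH3) but its C-C bond is a single bond between CX4 carbons, not CX3=CX3.
(D) has an ethyl group (-CH2CH3) but its C-C bond is a single bond between CX4 carbons, not CX3=CX3.
So the answer is (B).

B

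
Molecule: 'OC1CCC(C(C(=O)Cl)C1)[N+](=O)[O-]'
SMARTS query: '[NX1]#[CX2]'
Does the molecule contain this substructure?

No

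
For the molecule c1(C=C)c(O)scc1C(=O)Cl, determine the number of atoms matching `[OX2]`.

Check the 11 heavy atoms by environment: 1× s (aromatic, X2) → no; 4× c (aromatic, X3) → no; 1× O (X2) → match; 3× C (X3) → no; 1× O (X1) → no; 1× Cl (X1) → no.
That gives 1 matching atom.

1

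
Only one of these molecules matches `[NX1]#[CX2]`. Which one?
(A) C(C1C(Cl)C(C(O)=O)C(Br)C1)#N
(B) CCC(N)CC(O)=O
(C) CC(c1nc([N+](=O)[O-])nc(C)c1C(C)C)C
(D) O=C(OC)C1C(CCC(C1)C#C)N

[NX1]#[CX2] describes a nitrogen triple-bonded to a two-connected carbon (a nitrile).
(A) contains a nitrile (-C#N), which satisfies every atom and bond constraint.
(B) has a primary amino group (-NH2) but the nitrogen is NX3 (three connections), not NX1 triple-bonded.
(C) has a nitro group (-[N+](=O)[O-]) but there is no C#N triple bond.
(D) has a primary amino group (-NH2) but the nitrogen is NX3 (three connections), not NX1 triple-bonded.
So the answer is (A).

A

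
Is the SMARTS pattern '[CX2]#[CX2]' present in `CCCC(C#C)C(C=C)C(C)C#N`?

The pattern [CX2]#[CX2] describes a carbon-carbon triple bond — an alkyne.
The molecule carries an ethynyl group (-C#CH), whose atoms satisfy every constraint of the query, so the pattern matches.

Yes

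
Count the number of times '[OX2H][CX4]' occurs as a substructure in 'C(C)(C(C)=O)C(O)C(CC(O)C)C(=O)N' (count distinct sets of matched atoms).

[OX2H][CX4] is the SMARTS for an aliphatic alcohol: a hydroxyl oxygen bound to an sp3 (X4) carbon.
The molecule carries 2 separate instances of a hydroxyl group (-OH) meeting every constraint; each maps to a distinct set of atoms, giving 2 matches.

2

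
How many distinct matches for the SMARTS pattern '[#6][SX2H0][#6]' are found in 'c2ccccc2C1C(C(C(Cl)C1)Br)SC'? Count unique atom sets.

[#6][SX2H0][#6] is the SMARTS for a thioether: an aliphatic sulfur bridging two carbons with no H on the sulfur.
Exactly one fragment in the molecule meets all constraints, giving 1 match.

1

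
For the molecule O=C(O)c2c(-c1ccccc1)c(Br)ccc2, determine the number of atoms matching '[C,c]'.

The query [C,c] means: comma = OR; matches aliphatic or aromatic carbon — same as #6.
Check the 16 heavy atoms by environment: 12× c (aromatic) → match; 1× C → match; 2× O → no; 1× Br → no.
Summing the matching environments: 12 + 1 = 13 matching atoms.

13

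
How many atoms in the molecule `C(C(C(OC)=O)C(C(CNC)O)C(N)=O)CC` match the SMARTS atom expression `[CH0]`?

Check the 17 heavy atoms by environment: 3× C (H2) → no; 3× C (H1) → no; 3× C (H3) → no; 1× N (H1) → no; 2× C (H0) → match; 3× O (H0) → no; 1× O (H1) → no; 1× N (H2) → no.
That gives 2 matching atoms.

2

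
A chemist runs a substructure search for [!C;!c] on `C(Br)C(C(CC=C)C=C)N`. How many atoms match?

Check the 10 heavy atoms by environment: 8× C → no; 1× N → match; 1× Br → match.
Summing the matching environments: 1 + 1 = 2 matching atoms.

2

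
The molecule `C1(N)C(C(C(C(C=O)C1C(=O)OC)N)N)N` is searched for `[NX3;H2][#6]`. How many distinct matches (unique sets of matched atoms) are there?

4

[NX3;H2][#6] is the SMARTS for a primary amine: a trivalent nitrogen with two H attached to carbon.
The molecule carries 4 separate instances of a primary amino group (-NH2) meeting every constraint; each maps to a distinct set of atoms, giving 4 matches.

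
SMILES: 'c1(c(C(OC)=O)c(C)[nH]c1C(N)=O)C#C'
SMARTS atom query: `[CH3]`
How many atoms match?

2

Check the 15 heavy atoms by environment: 1× n (aromatic, H1) → no; 4× c (aromatic, H0) → no; 3× C (H0) → no; 3× O (H0) → no; 1× N (H2) → no; 2× C (H3) → match; 1× C (H1) → no.
That gives 2 matching atoms.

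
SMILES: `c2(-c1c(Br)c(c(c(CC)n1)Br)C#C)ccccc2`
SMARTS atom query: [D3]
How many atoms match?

6

Check the 18 heavy atoms by environment: 1× n (aromatic, D2) → no; 6× c (aromatic, D3) → match; 2× Br (D1) → no; 5× c (aromatic, D2) → no; 2× C (D2) → no; 2× C (D1) → no.
That gives 6 matching atoms.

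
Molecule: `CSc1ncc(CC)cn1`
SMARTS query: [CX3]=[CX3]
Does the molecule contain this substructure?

The pattern [CX3]=[CX3] describes a non-aromatic C=C double bond between two sp2 carbons — an alkene.
The closest candidate here is an ethyl group (-CH2CH3), but its C-C bond is a single bond between CX4 carbons, not CX3=CX3. No other fragment satisfies the full query, so there is no match.

No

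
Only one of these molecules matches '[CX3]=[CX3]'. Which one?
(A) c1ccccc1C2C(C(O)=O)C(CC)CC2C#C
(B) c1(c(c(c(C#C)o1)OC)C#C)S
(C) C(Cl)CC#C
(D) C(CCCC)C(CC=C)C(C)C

D

[CX3]=[CX3] describes a non-aromatic C=C double bond between two sp2 carbons (an alkene).
(A) has an ethyl group (-CH2CH3) but its C-C bond is a single bond between CX4 carbons, not CX3=CX3.
(B) has an ethynyl group (-C#CH) but the C-C bond is a triple bond, not a double bond.
(C) has an ethynyl group (-C#CH) but the C-C bond is a triple bond, not a double bond.
(D) contains a vinyl group (-CH=CH2), which satisfies every atom and bond constraint.
So the answer is (D).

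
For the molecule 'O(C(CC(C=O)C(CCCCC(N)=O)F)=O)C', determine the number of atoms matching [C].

11

Check the 17 heavy atoms by environment: 11× C → match; 1× F → no; 4× O → no; 1× N → no.
That gives 11 matching atoms.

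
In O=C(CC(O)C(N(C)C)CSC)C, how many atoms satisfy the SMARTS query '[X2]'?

2

Check the 13 heavy atoms by environment: 8× C (X4) → no; 1× O (X2) → match; 1× C (X3) → no; 1× O (X1) → no; 1× S (X2) → match; 1× N (X3) → no.
Summing the matching environments: 1 + 1 = 2 matching atoms.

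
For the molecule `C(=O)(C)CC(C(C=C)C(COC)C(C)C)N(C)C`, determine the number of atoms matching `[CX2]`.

0

Check the 18 heavy atoms by environment: 12× C (X4) → no; 3× C (X3) → no; 1× N (X3) → no; 1× O (X2) → no; 1× O (X1) → no.
No environment satisfies the query, so 0 matching atoms.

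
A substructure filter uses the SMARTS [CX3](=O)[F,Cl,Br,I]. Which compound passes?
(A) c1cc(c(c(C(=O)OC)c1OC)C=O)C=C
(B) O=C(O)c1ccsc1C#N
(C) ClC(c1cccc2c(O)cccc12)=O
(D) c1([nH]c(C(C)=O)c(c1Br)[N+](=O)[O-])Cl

C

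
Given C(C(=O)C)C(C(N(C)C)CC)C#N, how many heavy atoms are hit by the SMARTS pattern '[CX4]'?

Check the 13 heavy atoms by environment: 8× C (X4) → match; 1× C (X2) → no; 1× N (X1) → no; 1× C (X3) → no; 1× O (X1) → no; 1× N (X3) → no.
That gives 8 matching atoms.

8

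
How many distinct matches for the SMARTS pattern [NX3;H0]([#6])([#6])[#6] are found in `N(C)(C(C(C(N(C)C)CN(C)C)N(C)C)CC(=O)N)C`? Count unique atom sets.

4

[NX3;H0]([#6])([#6])[#6] is the SMARTS for a tertiary amine: a trivalent nitrogen with no H, bonded to three carbons.
The molecule carries 4 separate instances of a dimethylamino group (-N(CH3)2) meeting every constraint; each maps to a distinct set of atoms, giving 4 matches.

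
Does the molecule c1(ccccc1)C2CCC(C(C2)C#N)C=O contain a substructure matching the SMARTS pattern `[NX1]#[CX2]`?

Yes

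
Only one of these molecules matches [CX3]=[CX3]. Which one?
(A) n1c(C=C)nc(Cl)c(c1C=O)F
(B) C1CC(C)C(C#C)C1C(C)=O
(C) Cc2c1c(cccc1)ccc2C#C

[CX3]=[CX3] describes a non-aromatic C=C double bond between two sp2 carbons (an alkene).
(A) contains a vinyl group (-CH=CH2), which satisfies every atom and bond constraint.
(B) has an ethynyl group (-C#CH) but the C-C bond is a triple bond, not a double bond.
(C) has an ethynyl group (-C#CH) but the C-C bond is a triple bond, not a double bond.
So the answer is (A).

A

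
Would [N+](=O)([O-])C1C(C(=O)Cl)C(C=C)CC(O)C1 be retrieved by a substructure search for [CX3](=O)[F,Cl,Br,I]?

The pattern [CX3](=O)[F,Cl,Br,I] describes a carbonyl carbon bonded to a halogen — an acyl halide.
The molecule carries an acyl chloride (-C(=O)Cl), whose atoms satisfy every constraint of the query, so the pattern matches.

Yes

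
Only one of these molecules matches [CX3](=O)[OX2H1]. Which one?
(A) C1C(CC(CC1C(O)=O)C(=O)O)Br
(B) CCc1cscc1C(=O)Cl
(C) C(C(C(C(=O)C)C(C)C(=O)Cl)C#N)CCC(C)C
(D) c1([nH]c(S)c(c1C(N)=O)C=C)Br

A

[CX3](=O)[OX2H1] describes an sp2 carbon double-bonded to O and single-bonded to an -OH oxygen (a carboxylic acid).
(A) contains a carboxylic acid group (-C(=O)OH), which satisfies every atom and bond constraint.
(B) has an acyl chloride (-C(=O)Cl) but the carbonyl is bonded to Cl, not to an -OH oxygen.
(C) has an acyl chloride (-C(=O)Cl) but the carbonyl is bonded to Cl, not to an -OH oxygen.
(D) has a primary amide (-C(=O)NH2) but the carbonyl is bonded to N, not to an -OH oxygen.
So the answer is (A).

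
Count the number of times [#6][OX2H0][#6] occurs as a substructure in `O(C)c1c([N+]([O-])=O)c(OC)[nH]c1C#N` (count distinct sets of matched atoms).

2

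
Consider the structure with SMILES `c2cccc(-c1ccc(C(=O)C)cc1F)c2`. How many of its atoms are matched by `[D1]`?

3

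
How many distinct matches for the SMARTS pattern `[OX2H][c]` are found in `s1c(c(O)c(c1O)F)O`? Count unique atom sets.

[OX2H][c] is the SMARTS for a phenol: a hydroxyl oxygen attached to an aromatic carbon.
The molecule carries 3 separate instances of a hydroxyl group (-OH) meeting every constraint; each maps to a distinct set of atoms, giving 3 matches.

3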